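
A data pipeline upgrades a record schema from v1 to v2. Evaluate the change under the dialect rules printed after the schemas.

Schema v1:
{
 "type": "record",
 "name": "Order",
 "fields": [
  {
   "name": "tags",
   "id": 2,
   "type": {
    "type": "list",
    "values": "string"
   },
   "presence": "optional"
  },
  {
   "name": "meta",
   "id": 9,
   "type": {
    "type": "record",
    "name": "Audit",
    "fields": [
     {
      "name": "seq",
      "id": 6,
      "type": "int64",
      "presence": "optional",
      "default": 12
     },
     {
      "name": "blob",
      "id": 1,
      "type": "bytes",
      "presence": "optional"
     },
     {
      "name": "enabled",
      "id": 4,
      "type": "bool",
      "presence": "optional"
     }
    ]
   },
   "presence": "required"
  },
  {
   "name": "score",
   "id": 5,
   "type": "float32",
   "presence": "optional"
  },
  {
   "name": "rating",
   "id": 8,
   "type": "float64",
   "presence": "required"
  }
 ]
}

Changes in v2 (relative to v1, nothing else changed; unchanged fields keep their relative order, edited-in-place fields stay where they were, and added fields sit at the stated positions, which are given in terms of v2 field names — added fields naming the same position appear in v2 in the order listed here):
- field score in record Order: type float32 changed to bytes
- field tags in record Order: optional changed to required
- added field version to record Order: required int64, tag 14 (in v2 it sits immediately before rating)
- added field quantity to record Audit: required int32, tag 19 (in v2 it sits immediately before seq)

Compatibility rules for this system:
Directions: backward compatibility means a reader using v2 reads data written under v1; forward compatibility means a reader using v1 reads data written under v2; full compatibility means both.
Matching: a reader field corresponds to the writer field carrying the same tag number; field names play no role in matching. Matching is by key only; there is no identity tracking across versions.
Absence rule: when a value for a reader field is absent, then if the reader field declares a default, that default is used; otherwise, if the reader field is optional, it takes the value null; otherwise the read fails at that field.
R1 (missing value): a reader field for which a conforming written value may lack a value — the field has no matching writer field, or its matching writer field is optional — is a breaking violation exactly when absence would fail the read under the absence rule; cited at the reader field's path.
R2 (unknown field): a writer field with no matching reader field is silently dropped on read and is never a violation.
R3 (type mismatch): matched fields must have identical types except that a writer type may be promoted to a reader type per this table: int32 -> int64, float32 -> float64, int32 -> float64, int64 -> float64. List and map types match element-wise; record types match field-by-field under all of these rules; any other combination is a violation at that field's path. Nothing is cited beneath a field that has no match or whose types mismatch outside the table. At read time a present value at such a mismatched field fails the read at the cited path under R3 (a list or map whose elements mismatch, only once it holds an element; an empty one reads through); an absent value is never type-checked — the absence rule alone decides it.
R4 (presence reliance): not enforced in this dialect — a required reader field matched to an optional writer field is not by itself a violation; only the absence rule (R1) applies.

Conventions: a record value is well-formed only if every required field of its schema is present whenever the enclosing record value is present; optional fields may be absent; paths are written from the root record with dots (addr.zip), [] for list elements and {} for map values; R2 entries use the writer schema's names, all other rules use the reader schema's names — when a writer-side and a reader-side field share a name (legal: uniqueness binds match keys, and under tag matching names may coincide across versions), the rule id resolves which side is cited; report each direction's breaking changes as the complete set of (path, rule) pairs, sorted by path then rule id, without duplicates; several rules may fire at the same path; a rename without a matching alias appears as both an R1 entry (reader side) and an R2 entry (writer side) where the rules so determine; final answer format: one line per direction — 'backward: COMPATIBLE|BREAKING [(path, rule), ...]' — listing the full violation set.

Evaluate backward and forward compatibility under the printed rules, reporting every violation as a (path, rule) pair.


the writer's type comes first in each Order pair
checking backward for Order: reader v2 against writer v1:
  tags <- tags (list<string> -> list<string>, writer optional)
  meta <- meta (Audit -> Audit, writer required)
  score <- score (float32 -> bytes, writer optional)
  version: no writer match
  rating <- rating (float64 -> float64, writer required)
  meta.quantity: no writer match
  meta.seq <- meta.seq (int64 -> int64, writer optional)
  meta.blob <- meta.blob (bytes -> bytes, writer optional)
  meta.enabled <- meta.enabled (bool -> bool, writer optional)
  violation R1 at meta.quantity
  violation R3 at score
  violation R1 at tags
  violation R1 at version
  backward on Order therefore BREAKING (4)
checking forward for Order: reader v1 against writer v2:
  tags <- tags (list<string> -> list<string>, writer required)
  meta <- meta (Audit -> Audit, writer required)
  score <- score (bytes -> float32, writer optional)
  rating <- rating (float64 -> float64, writer required)
  leftover writer field: version
  meta.seq <- meta.seq (int64 -> int64, writer optional)
  meta.blob <- meta.blob (bytes -> bytes, writer optional)
  meta.enabled <- meta.enabled (bool -> bool, writer optional)
  leftover writer field: meta.quantity
  violation R3 at score
  forward on Order therefore BREAKING (1)

backward: BREAKING [(meta.quantity, R1), (score, R3), (tags, R1), (version, R1)]; forward: BREAKING [(score, R3)]


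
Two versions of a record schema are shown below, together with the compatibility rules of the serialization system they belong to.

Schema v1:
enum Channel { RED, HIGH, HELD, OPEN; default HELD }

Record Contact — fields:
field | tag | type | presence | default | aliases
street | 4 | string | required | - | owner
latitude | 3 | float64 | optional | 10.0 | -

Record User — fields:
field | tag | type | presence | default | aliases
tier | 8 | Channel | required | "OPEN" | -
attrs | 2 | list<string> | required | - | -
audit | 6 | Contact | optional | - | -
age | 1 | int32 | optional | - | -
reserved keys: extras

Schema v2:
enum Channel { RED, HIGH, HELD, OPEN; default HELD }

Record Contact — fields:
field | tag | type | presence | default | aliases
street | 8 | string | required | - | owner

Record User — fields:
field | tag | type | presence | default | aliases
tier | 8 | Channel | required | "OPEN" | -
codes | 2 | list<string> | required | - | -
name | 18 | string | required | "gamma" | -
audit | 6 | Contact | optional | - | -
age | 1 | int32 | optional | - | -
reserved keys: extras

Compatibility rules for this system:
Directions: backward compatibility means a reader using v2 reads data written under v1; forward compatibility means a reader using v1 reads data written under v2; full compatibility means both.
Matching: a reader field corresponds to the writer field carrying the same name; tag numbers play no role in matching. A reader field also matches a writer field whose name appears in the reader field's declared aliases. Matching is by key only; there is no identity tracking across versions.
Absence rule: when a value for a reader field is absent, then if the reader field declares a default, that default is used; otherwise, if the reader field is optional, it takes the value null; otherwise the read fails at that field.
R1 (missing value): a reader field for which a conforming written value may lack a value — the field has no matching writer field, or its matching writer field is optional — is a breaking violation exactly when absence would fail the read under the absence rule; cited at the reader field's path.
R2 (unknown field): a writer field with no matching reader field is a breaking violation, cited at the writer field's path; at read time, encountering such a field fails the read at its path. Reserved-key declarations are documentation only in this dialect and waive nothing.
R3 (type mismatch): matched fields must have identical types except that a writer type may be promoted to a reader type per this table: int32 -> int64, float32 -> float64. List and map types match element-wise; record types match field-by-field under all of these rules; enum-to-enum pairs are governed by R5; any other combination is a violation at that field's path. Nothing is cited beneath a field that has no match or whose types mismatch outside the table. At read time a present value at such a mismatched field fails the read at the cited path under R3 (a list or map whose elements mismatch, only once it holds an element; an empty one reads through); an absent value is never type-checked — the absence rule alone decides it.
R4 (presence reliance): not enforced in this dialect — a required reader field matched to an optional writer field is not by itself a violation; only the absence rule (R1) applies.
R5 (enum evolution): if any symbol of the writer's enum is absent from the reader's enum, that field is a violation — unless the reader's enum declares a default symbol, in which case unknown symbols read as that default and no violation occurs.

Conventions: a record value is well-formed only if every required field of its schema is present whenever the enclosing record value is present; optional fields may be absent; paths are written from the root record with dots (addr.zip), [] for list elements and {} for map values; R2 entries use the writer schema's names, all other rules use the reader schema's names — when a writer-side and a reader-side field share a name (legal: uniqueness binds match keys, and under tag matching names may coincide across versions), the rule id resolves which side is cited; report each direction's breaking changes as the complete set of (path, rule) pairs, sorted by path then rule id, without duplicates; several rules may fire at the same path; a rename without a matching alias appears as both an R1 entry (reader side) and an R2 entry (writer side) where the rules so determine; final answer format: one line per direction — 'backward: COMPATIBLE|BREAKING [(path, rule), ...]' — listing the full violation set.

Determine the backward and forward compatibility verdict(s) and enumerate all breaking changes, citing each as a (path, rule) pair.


backward: BREAKING [(attrs, R2), (audit.latitude, R2), (codes, R1)]; forward: BREAKING [(attrs, R1), (codes, R2), (name, R2)]

the writer's type comes first in each User pair
backward for User (reader v2, writer v1):
  Channel -> Channel, writer required: tier aligns to tier
  no writer field matches reader codes
  no writer field matches reader name
  Contact -> Contact, writer optional: audit aligns to audit
  int32 -> int32, writer optional: age aligns to age
  writer field attrs has no reader counterpart
  string -> string, writer required: audit.street aligns to audit.street
  writer field audit.latitude has no reader counterpart
  violation R2 at attrs
  violation R2 at audit.latitude
  violation R1 at codes
  => backward: BREAKING (3)
forward for User (reader v1, writer v2):
  Channel -> Channel, writer required: tier aligns to tier
  no writer field matches reader attrs
  Contact -> Contact, writer optional: audit aligns to audit
  int32 -> int32, writer optional: age aligns to age
  writer field codes has no reader counterpart
  writer field name has no reader counterpart
  string -> string, writer required: audit.street aligns to audit.street
  no writer field matches reader audit.latitude
  violation R1 at attrs
  violation R2 at codes
  violation R2 at name
  => forward: BREAKING (3)


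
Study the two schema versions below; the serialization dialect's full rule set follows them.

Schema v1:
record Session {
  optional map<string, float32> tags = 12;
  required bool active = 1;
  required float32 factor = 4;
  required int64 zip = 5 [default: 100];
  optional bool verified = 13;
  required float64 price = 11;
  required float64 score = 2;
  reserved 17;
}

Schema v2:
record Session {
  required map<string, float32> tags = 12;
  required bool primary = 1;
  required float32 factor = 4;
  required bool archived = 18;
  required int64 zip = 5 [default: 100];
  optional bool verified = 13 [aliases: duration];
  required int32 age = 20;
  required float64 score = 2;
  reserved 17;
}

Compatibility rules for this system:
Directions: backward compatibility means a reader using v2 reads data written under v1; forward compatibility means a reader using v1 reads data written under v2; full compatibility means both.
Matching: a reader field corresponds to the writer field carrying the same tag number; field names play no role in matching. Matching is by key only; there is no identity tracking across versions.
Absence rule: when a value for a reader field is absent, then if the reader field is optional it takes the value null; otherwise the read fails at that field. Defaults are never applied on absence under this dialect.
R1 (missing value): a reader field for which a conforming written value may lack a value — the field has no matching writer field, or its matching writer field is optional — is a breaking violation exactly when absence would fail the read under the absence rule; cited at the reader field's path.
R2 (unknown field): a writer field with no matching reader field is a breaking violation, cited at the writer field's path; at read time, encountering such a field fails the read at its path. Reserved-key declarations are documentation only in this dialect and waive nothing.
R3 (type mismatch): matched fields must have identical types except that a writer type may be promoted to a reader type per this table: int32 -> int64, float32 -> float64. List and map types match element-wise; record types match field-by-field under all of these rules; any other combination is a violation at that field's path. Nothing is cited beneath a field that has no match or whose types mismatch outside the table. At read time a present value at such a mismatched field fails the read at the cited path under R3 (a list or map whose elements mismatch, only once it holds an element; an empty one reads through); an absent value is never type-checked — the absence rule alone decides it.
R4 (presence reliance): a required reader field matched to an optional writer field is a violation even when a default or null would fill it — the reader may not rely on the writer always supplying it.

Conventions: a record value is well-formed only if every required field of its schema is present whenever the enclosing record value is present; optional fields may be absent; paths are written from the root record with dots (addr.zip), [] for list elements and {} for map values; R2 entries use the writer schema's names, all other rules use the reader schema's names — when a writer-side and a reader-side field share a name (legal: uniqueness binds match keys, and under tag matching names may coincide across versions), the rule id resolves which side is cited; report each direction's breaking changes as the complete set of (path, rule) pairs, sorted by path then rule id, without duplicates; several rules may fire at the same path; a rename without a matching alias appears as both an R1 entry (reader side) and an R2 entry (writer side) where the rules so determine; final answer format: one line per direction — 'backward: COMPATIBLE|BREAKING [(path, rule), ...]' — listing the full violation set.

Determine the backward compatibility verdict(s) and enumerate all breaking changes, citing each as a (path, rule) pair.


each type pair in Session: writer, then reader
backward analysis of Session with v2 as reader and v1 as writer:
  tags: paired with writer tags (map<string, float32> -> map<string, float32>; writer optional)
  primary: paired with writer active (bool -> bool; writer required)
  factor: paired with writer factor (float32 -> float32; writer required)
  archived: no writer-side match
  zip: paired with writer zip (int64 -> int64; writer required)
  verified: paired with writer verified (bool -> bool; writer optional)
  age: no writer-side match
  score: paired with writer score (float64 -> float64; writer required)
  price (writer side), unknown to reader
  violation R1 at age
  violation R1 at archived
  violation R2 at price
  violation R1 at tags
  violation R4 at tags
  => backward verdict for Session: BREAKING, 5 violation(s)
the rest of the Session diff is inert for this question:
  renamed field active to primary in record Session -> triggers nothing under Session's printed rules — same verdict

backward: BREAKING [(age, R1), (archived, R1), (price, R2), (tags, R1), (tags, R4)]


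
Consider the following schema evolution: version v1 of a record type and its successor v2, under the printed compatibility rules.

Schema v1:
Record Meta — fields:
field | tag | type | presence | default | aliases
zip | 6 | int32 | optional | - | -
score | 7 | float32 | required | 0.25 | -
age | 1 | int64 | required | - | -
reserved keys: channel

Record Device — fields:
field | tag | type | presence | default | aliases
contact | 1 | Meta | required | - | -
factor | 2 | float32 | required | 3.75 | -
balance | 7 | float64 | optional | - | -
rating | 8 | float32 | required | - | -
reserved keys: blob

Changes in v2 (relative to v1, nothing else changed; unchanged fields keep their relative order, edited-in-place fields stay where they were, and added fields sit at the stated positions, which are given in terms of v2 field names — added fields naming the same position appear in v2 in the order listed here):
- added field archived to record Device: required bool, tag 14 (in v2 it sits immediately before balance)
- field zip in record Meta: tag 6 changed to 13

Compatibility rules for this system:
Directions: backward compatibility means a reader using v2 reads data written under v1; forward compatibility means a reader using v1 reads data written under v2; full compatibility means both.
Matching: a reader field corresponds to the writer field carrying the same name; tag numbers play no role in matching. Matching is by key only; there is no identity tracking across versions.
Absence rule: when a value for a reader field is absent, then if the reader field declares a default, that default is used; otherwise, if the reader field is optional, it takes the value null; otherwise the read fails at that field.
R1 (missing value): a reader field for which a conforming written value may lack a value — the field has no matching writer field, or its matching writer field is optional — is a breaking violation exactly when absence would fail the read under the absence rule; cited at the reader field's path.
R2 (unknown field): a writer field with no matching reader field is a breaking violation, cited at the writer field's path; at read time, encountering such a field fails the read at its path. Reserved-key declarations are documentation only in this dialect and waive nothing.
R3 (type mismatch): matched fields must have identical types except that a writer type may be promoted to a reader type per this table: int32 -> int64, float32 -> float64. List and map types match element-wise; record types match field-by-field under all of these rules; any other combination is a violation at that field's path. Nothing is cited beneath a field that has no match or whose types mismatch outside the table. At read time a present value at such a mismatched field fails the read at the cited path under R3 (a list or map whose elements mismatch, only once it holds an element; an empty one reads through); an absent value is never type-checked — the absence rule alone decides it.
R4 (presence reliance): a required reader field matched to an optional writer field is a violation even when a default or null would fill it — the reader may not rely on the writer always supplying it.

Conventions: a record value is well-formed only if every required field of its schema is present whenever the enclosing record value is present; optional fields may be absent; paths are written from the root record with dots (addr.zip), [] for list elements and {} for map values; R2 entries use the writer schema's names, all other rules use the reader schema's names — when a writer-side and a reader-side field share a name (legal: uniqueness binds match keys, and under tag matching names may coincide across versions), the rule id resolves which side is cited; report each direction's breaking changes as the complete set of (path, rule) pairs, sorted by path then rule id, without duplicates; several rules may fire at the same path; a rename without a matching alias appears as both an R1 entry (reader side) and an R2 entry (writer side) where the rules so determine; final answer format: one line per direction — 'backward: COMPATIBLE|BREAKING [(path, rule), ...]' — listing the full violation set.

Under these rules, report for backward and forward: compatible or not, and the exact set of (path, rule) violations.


the writer's type comes first in each Device pair
backward analysis of Device with v2 as reader and v1 as writer:
  contact: paired with writer contact (Meta -> Meta; writer required)
  factor: paired with writer factor (float32 -> float32; writer required)
  archived: no writer match
  balance: paired with writer balance (float64 -> float64; writer optional)
  rating: paired with writer rating (float32 -> float32; writer required)
  contact.zip: paired with writer contact.zip (int32 -> int32; writer optional)
  contact.score: paired with writer contact.score (float32 -> float32; writer required)
  contact.age: paired with writer contact.age (int64 -> int64; writer required)
  violation R1 at archived
  => backward: BREAKING (1)
forward analysis of Device with v1 as reader and v2 as writer:
  contact: paired with writer contact (Meta -> Meta; writer required)
  factor: paired with writer factor (float32 -> float32; writer required)
  balance: paired with writer balance (float64 -> float64; writer optional)
  rating: paired with writer rating (float32 -> float32; writer required)
  writer field archived has no reader counterpart
  contact.zip: paired with writer contact.zip (int32 -> int32; writer optional)
  contact.score: paired with writer contact.score (float32 -> float32; writer required)
  contact.age: paired with writer contact.age (int64 -> int64; writer required)
  violation R2 at archived
  => forward: BREAKING (1)

backward: BREAKING [(archived, R1)]; forward: BREAKING [(archived, R2)]


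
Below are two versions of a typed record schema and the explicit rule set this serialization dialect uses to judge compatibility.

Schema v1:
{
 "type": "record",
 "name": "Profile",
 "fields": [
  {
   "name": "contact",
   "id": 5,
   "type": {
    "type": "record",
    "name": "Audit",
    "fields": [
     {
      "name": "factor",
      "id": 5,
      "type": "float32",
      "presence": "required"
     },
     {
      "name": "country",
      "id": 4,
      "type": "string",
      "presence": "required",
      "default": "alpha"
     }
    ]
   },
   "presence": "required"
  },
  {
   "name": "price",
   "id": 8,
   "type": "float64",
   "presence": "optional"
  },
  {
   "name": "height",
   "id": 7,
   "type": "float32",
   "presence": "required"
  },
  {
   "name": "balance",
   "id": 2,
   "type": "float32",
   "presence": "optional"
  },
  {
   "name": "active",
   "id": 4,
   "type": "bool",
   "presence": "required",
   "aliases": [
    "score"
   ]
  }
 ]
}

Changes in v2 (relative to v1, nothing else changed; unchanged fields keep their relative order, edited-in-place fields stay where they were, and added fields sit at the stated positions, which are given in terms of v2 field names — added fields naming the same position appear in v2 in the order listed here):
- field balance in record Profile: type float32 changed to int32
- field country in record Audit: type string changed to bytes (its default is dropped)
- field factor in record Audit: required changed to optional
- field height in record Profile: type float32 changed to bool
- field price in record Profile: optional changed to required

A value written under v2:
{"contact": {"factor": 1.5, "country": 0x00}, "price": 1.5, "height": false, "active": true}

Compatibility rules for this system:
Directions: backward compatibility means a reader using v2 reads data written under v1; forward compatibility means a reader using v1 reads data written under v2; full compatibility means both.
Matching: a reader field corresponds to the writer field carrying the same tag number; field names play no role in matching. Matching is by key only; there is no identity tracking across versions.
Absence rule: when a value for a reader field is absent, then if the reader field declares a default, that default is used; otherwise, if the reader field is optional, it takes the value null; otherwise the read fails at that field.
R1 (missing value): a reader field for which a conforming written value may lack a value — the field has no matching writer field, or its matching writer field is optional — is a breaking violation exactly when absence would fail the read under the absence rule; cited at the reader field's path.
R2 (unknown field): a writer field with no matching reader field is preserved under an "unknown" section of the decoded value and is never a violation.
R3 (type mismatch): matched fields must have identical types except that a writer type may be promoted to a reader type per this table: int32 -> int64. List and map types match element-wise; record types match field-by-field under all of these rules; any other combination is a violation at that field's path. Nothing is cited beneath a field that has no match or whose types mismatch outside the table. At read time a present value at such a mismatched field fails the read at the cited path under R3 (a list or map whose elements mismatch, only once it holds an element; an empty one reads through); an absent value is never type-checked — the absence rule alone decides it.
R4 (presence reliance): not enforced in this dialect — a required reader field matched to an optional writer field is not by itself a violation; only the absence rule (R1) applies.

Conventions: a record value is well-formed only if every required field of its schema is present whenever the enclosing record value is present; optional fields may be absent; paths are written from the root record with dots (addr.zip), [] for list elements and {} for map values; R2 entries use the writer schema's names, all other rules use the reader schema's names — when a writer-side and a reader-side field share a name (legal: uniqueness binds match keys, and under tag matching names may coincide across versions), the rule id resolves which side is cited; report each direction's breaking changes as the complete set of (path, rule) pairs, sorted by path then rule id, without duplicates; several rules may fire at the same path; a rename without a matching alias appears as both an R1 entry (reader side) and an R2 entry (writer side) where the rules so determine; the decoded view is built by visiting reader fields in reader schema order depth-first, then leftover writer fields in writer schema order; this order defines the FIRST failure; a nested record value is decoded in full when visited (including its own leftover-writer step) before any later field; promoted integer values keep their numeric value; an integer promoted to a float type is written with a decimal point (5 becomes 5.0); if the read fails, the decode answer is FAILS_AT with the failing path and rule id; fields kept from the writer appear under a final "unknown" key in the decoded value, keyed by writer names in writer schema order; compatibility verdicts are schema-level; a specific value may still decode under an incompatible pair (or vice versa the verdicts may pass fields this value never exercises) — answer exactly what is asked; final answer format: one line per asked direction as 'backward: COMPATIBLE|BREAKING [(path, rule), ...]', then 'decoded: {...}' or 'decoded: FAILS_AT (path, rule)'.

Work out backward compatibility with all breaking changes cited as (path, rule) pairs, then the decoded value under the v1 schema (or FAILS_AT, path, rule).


backward: BREAKING [(balance, R3), (contact.country, R3), (height, R3), (price, R1)]; decoded: FAILS_AT (contact.country, R3)

each type pair in Profile: writer, then reader
backward on Profile — v2 reading data written by v1:
  contact <- contact (Audit -> Audit, writer required)
  price <- price (float64 -> float64, writer optional)
  height <- height (float32 -> bool, writer required)
  balance <- balance (float32 -> int32, writer optional)
  active <- active (bool -> bool, writer required)
  contact.factor <- contact.factor (float32 -> float32, writer required)
  contact.country <- contact.country (string -> bytes, writer required)
  breaking: (balance, R3)
  breaking: (contact.country, R3)
  breaking: (height, R3)
  breaking: (price, R1)
  => 4 violation(s): backward is BREAKING for Profile
decode (reader v1):
  contact.factor := 1.5
  read fails at contact.country under R3
  => FAILS_AT (contact.country, R3)
diffs on Profile not affecting the asked answer:
  field factor in record Audit: required changed to optional -> its effect on Profile is confined to the forward direction, not asked


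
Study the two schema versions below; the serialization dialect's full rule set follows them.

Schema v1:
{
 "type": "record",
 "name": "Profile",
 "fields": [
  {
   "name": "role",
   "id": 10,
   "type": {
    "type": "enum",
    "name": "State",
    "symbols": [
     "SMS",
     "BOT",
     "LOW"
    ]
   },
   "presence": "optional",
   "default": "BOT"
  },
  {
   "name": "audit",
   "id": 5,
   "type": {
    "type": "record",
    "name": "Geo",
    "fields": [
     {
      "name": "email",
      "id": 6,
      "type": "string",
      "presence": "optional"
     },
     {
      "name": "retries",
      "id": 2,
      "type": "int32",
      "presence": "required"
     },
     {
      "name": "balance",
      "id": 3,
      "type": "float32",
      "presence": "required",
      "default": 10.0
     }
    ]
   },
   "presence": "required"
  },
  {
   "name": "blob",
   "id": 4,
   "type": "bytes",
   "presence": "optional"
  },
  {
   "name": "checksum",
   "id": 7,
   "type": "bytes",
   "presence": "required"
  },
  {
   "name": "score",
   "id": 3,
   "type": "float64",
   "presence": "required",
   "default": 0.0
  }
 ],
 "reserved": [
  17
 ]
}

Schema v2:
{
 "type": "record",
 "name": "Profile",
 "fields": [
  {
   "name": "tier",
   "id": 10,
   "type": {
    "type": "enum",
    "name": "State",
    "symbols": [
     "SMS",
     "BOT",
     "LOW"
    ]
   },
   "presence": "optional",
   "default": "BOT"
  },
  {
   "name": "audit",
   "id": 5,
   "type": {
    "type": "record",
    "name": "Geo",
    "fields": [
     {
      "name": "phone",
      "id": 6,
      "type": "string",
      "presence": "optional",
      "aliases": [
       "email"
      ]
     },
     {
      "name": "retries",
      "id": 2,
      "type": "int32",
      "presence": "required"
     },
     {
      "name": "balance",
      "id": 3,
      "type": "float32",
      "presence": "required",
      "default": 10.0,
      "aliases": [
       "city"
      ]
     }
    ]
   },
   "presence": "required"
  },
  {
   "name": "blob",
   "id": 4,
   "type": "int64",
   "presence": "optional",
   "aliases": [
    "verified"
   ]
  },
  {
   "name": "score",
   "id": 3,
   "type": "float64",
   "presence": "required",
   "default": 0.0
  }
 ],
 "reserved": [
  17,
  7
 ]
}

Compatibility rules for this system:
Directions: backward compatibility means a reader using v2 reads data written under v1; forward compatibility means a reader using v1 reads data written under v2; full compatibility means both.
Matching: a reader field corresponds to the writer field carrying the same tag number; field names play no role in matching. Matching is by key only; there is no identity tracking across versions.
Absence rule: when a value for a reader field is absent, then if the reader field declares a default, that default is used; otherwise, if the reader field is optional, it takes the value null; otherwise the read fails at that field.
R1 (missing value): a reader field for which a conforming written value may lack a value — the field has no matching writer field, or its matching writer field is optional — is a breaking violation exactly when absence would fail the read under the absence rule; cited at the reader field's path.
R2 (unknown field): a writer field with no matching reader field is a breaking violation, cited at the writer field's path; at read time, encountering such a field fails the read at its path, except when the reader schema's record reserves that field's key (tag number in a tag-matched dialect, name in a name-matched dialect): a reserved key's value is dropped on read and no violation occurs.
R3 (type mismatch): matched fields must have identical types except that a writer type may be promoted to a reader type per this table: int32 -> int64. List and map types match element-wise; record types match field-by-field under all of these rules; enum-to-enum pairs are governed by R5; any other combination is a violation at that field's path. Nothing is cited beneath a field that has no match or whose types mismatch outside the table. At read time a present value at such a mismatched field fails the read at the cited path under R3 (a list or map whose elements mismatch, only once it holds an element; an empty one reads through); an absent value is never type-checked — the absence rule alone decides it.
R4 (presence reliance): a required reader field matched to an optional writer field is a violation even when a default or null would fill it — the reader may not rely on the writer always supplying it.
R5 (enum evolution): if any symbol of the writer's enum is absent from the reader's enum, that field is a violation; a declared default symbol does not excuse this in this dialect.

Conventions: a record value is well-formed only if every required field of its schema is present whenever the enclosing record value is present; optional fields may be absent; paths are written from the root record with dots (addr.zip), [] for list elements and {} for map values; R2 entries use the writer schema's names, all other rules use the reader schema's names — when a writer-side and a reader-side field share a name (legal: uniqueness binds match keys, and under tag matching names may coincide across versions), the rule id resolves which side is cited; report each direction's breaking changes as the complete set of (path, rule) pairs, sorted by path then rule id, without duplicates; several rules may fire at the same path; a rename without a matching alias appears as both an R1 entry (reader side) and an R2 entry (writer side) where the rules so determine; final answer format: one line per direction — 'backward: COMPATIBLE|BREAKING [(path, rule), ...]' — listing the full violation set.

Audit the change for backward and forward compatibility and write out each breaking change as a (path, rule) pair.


in Profile below, arrows point writer -> reader
backward analysis of Profile with v2 as reader and v1 as writer:
  State -> State, writer optional: tier aligns to role
  Geo -> Geo, writer required: audit aligns to audit
  bytes -> int64, writer optional: blob aligns to blob
  float64 -> float64, writer required: score aligns to score
  checksum (writer side), unknown to reader
  string -> string, writer optional: audit.phone aligns to audit.email
  int32 -> int32, writer required: audit.retries aligns to audit.retries
  float32 -> float32, writer required: audit.balance aligns to audit.balance
  rule R3 violated at blob
  backward on Profile therefore BREAKING (1)
forward analysis of Profile with v1 as reader and v2 as writer:
  State -> State, writer optional: role aligns to tier
  Geo -> Geo, writer required: audit aligns to audit
  int64 -> bytes, writer optional: blob aligns to blob
  checksum: no writer-side match
  float64 -> float64, writer required: score aligns to score
  string -> string, writer optional: audit.email aligns to audit.phone
  int32 -> int32, writer required: audit.retries aligns to audit.retries
  float32 -> float32, writer required: audit.balance aligns to audit.balance
  rule R3 violated at blob
  rule R1 violated at checksum
  forward on Profile therefore BREAKING (2)

backward: BREAKING [(blob, R3)]; forward: BREAKING [(blob, R3), (checksum, R1)]


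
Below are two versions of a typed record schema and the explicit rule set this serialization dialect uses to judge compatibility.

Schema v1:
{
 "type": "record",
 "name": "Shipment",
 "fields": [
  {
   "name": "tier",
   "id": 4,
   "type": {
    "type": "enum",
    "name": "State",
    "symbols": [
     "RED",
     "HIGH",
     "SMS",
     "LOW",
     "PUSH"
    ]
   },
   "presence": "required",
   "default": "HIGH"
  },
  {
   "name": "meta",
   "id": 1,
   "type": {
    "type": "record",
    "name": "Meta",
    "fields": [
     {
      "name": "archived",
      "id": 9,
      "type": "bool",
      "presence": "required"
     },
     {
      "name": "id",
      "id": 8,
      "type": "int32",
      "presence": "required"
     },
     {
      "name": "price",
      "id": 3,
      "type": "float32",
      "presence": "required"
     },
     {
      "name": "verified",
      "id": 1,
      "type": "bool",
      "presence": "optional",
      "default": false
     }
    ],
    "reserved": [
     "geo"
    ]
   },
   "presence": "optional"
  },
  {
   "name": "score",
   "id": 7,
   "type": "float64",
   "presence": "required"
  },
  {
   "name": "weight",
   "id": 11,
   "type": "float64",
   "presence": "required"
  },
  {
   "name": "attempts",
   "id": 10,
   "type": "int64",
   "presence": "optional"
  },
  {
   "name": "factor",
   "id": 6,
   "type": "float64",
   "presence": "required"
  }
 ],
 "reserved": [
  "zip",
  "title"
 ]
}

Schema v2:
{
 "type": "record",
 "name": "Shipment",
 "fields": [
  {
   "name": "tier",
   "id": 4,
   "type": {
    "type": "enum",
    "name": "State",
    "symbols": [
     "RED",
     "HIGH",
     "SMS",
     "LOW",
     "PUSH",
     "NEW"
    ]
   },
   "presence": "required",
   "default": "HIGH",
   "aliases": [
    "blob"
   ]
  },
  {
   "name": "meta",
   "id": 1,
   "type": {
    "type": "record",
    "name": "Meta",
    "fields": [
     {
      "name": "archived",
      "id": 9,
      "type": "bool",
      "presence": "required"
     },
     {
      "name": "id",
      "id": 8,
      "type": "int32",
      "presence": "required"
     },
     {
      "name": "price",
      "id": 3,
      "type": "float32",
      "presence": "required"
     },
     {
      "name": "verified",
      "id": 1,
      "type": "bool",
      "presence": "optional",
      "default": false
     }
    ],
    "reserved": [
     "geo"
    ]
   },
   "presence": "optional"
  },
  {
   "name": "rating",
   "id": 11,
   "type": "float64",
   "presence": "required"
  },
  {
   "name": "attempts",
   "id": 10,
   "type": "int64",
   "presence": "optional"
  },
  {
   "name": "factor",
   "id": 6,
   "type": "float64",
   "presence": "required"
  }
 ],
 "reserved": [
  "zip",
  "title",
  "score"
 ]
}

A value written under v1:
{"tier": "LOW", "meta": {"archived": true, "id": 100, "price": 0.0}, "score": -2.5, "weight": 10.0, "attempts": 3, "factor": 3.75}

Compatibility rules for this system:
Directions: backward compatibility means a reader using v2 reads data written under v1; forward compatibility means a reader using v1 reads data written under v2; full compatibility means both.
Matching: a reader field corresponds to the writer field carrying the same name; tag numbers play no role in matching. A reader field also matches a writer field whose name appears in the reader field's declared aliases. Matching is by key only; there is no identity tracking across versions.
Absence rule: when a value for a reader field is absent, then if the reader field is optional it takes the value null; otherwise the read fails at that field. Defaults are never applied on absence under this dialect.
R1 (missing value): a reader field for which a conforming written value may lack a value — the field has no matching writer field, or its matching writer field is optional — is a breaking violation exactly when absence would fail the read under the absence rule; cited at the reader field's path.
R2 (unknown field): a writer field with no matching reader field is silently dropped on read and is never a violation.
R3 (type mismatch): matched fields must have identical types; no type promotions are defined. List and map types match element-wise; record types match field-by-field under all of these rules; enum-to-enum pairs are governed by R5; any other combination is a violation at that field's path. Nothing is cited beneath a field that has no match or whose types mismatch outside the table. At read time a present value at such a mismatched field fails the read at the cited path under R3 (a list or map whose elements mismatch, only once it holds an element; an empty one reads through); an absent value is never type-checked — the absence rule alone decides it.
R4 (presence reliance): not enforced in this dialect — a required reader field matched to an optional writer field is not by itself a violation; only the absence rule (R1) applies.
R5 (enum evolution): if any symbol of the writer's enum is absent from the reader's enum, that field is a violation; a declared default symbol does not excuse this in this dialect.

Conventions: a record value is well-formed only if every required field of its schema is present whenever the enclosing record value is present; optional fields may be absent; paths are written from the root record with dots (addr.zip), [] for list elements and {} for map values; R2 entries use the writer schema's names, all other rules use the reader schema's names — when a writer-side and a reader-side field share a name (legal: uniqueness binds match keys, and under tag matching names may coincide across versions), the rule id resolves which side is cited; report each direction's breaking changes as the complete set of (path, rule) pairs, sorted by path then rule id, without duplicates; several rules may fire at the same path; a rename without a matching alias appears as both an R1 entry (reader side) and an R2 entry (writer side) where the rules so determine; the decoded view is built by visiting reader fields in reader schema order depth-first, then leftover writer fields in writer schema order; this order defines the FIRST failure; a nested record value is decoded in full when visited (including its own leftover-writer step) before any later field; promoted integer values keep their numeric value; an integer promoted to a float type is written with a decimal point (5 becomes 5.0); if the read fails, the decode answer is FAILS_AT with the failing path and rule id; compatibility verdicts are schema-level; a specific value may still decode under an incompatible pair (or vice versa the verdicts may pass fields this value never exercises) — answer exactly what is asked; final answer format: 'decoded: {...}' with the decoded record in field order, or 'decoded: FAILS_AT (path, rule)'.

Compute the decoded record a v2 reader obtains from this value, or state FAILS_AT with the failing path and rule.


in Shipment below, arrows point writer -> reader
decode walk for Shipment under reader schema v2:
  tier := "LOW"
  meta.archived := true
  meta.id := 100
  meta.price := 0.0
  meta.verified := null (not supplied -> null)
  read fails at rating under R1 (no fill)
  => FAILS_AT (rating, R1)
the rest of the Shipment diff is inert for this question:
  enum State (field tier in record Shipment): symbol NEW added -> a verdict-level change on Shipment — the shown value reads the same
  removed field score from record Shipment (its key "score" joins the reserved list) -> a verdict-level change on Shipment — the shown value reads the same

decoded: FAILS_AT (rating, R1)
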